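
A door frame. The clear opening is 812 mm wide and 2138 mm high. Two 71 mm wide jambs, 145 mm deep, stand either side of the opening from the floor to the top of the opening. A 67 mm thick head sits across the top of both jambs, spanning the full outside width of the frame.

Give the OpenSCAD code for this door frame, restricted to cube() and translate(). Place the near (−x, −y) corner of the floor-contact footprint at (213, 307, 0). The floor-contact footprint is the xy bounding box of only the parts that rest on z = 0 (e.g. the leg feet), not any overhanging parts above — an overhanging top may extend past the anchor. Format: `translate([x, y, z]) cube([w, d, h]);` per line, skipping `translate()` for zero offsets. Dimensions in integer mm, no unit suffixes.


translate([213, 307, 0]) cube([71, 145, 2138]);
translate([1096, 307, 0]) cube([71, 145, 2138]);
translate([213, 307, 2138]) cube([954, 145, 67]);


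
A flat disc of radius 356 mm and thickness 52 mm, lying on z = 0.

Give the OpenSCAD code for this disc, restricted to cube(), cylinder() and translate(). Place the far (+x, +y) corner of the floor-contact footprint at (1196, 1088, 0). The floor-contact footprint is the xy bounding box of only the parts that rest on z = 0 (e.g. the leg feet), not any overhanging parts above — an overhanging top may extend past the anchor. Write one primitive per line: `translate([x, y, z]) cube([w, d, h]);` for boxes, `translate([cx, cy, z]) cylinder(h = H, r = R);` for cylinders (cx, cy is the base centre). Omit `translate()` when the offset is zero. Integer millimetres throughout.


translate([840, 732, 0]) cylinder(h = 52, r = 356);


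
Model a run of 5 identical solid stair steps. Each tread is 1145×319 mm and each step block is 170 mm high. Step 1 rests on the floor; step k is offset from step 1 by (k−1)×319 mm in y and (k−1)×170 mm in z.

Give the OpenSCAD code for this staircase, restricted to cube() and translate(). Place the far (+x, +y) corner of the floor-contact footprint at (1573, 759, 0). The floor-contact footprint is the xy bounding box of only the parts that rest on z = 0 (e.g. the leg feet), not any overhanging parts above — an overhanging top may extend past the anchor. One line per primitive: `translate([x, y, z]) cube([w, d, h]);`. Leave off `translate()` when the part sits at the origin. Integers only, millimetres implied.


translate([428, 440, 0]) cube([1145, 319, 170]);
translate([428, 759, 170]) cube([1145, 319, 170]);
translate([428, 1078, 340]) cube([1145, 319, 170]);
translate([428, 1397, 510]) cube([1145, 319, 170]);
translate([428, 1716, 680]) cube([1145, 319, 170]);


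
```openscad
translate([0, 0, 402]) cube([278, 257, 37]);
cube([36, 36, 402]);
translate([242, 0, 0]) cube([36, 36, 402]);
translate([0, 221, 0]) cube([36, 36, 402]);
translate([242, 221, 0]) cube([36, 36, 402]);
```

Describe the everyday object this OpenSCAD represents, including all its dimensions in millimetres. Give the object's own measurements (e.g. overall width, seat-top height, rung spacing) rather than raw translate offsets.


A simple wooden stool: a rectangular seat 278 mm (x) by 257 mm (y), 37 mm thick, top face at z = 439 mm, on four square legs, each 36×36 mm in cross-section. The legs rest on z = 0, each flush with a corner of the seat.


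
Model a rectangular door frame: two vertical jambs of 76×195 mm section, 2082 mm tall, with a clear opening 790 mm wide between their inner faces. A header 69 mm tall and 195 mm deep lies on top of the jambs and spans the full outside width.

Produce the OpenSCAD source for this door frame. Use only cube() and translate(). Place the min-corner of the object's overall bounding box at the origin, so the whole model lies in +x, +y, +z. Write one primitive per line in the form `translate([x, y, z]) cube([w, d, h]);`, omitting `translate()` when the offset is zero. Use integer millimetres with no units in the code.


cube([76, 195, 2082]);
translate([866, 0, 0]) cube([76, 195, 2082]);
translate([0, 0, 2082]) cube([942, 195, 69]);


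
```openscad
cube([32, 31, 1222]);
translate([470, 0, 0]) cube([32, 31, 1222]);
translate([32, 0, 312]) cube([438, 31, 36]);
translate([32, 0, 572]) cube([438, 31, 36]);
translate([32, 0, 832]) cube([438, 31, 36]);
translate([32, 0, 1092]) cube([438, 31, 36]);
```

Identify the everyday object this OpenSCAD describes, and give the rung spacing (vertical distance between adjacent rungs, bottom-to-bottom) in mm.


A ladder. The rung spacing is 260 mm.

Two tall 32×31 posts with 4 short bars between them — a ladder. Adjacent rungs sit at z = 312 and z = 572, so the spacing is 572 − 312 = 260 mm.


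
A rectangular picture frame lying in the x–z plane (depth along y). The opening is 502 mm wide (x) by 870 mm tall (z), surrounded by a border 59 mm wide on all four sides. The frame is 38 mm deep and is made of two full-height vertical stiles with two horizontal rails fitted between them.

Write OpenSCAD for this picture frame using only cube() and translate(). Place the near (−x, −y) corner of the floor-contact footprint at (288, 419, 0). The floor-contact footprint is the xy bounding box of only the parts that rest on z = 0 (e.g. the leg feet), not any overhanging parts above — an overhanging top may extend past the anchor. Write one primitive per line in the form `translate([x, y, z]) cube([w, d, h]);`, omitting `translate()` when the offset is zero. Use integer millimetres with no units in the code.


translate([288, 419, 0]) cube([59, 38, 988]);
translate([849, 419, 0]) cube([59, 38, 988]);
translate([347, 419, 0]) cube([502, 38, 59]);
translate([347, 419, 929]) cube([502, 38, 59]);


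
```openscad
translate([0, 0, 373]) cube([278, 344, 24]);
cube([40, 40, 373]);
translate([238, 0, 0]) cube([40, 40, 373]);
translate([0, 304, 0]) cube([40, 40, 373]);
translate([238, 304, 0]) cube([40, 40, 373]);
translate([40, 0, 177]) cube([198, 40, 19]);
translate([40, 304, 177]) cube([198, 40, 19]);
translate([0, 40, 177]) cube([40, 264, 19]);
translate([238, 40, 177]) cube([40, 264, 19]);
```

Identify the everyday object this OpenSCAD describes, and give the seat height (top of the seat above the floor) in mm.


A stool. The seat height is 397 mm.

A 278×344×24 slab at z = 373 on four corner posts — a stool. The seat top is 373 + 24 = 397 mm.


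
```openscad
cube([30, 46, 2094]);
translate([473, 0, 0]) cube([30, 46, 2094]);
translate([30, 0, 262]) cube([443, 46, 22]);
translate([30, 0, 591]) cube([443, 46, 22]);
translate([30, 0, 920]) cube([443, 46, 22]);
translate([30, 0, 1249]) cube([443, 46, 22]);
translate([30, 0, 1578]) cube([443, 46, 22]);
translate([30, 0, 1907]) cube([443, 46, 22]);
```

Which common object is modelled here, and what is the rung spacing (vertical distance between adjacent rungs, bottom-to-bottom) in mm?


A ladder. The rung spacing is 329 mm.

Two tall 30×46 posts with 6 short bars between them — a ladder. Adjacent rungs sit at z = 262 and z = 591, so the spacing is 591 − 262 = 329 mm.


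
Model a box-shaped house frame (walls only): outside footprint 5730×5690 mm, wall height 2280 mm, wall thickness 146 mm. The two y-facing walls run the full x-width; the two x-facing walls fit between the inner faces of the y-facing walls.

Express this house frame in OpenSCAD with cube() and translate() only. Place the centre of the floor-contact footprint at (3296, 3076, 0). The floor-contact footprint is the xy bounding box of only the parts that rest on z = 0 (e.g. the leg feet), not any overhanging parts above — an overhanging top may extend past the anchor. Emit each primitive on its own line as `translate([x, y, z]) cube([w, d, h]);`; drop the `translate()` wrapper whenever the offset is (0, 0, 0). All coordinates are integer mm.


translate([431, 231, 0]) cube([5730, 146, 2280]);
translate([431, 5775, 0]) cube([5730, 146, 2280]);
translate([431, 377, 0]) cube([146, 5398, 2280]);
translate([6015, 377, 0]) cube([146, 5398, 2280]);


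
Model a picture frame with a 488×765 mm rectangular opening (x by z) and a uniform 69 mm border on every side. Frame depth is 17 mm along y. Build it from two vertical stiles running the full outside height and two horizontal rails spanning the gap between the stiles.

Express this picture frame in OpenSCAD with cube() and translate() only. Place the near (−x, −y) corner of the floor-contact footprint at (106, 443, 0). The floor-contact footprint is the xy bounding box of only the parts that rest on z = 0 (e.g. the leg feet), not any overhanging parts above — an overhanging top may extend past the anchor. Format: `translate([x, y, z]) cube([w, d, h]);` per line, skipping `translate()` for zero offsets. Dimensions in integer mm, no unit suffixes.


translate([106, 443, 0]) cube([69, 17, 903]);
translate([663, 443, 0]) cube([69, 17, 903]);
translate([175, 443, 0]) cube([488, 17, 69]);
translate([175, 443, 834]) cube([488, 17, 69]);


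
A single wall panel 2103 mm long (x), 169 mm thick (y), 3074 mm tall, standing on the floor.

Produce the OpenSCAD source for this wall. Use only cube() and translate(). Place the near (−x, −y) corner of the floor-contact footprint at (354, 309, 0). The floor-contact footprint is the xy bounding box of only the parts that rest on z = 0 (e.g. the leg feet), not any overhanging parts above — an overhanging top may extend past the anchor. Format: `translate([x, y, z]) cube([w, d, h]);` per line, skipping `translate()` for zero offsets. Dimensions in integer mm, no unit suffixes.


translate([354, 309, 0]) cube([2103, 169, 3074]);


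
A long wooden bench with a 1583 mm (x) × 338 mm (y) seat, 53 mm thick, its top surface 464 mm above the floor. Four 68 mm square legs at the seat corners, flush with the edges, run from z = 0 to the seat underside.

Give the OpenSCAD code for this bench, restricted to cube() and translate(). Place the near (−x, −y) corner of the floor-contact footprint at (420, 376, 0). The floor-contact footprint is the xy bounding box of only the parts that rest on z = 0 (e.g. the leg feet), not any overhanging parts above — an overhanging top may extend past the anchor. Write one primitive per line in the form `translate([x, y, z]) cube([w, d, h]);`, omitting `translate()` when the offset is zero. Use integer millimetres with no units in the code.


translate([420, 376, 411]) cube([1583, 338, 53]);
translate([420, 376, 0]) cube([68, 68, 411]);
translate([420, 646, 0]) cube([68, 68, 411]);
translate([1935, 376, 0]) cube([68, 68, 411]);
translate([1935, 646, 0]) cube([68, 68, 411]);


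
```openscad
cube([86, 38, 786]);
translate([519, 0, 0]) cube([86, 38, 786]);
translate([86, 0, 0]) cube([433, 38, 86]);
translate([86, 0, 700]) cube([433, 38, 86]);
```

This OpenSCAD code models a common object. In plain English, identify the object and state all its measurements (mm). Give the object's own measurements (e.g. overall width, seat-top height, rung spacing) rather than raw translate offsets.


A rectangular picture frame lying in the x–z plane (depth along y). The opening is 433 mm wide (x) by 614 mm tall (z), surrounded by a border 86 mm wide on all four sides. The frame is 38 mm deep and is made of two full-height vertical stiles with two horizontal rails fitted between them.


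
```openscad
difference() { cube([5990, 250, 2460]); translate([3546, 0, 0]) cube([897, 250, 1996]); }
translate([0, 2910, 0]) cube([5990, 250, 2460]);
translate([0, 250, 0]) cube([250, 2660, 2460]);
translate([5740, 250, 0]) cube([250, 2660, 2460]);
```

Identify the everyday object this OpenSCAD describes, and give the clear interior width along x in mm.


A single room. The interior width is 5490 mm.

Four walls enclosing a rectangle with a door in the front wall — a room. Outside width 5990 minus two 250 mm walls gives 5490 mm.


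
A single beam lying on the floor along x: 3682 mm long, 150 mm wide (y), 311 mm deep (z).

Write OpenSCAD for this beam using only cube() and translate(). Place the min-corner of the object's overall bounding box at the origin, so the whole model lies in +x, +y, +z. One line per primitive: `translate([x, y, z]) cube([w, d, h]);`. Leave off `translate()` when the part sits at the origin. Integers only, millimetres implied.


cube([3682, 150, 311]);


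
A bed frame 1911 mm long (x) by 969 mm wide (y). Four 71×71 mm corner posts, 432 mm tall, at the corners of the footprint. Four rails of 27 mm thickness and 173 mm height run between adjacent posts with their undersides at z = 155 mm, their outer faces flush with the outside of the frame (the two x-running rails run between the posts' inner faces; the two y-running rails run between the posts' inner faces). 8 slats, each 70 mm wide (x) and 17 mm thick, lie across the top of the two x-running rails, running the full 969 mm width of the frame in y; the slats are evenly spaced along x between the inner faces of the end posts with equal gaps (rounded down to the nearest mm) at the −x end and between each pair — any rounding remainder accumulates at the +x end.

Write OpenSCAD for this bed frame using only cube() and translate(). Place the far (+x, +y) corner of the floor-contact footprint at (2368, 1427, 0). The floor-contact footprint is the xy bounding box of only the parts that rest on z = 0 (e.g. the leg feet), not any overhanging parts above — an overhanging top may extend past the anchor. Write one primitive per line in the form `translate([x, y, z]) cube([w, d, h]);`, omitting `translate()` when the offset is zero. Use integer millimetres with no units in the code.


// slat z = rail_z + rail_h = 155 + 173 = 328
// slat gap = ⌊(1769 − 8·70) / 9⌋ = 134
translate([457, 458, 0]) cube([71, 71, 432]);
translate([457, 1356, 0]) cube([71, 71, 432]);
translate([2297, 458, 0]) cube([71, 71, 432]);
translate([2297, 1356, 0]) cube([71, 71, 432]);
translate([528, 458, 155]) cube([1769, 27, 173]);
translate([528, 1400, 155]) cube([1769, 27, 173]);
translate([457, 529, 155]) cube([27, 827, 173]);
translate([2341, 529, 155]) cube([27, 827, 173]);
translate([662, 458, 328]) cube([70, 969, 17]);
translate([866, 458, 328]) cube([70, 969, 17]);
translate([1070, 458, 328]) cube([70, 969, 17]);
translate([1274, 458, 328]) cube([70, 969, 17]);
translate([1478, 458, 328]) cube([70, 969, 17]);
translate([1682, 458, 328]) cube([70, 969, 17]);
translate([1886, 458, 328]) cube([70, 969, 17]);
translate([2090, 458, 328]) cube([70, 969, 17]);


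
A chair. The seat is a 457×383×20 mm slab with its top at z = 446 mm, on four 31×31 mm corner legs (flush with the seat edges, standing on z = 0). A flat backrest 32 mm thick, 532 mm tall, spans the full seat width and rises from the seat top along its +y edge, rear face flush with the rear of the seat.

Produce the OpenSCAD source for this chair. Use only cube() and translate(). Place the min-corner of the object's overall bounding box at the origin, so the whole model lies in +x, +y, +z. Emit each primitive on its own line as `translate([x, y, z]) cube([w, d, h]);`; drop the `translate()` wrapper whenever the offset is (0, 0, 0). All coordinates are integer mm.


translate([0, 0, 426]) cube([457, 383, 20]);
cube([31, 31, 426]);
translate([426, 0, 0]) cube([31, 31, 426]);
translate([0, 352, 0]) cube([31, 31, 426]);
translate([426, 352, 0]) cube([31, 31, 426]);
translate([0, 351, 446]) cube([457, 32, 532]);


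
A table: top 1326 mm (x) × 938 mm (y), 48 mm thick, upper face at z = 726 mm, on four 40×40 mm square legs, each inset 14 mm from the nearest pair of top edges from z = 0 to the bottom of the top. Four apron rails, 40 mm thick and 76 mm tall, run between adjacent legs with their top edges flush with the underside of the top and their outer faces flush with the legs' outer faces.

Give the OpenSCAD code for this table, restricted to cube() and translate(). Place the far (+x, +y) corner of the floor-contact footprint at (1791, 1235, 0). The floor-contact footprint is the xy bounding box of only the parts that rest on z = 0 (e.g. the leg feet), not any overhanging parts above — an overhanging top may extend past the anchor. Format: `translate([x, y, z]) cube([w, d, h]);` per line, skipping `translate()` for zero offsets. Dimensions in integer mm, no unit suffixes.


translate([479, 311, 678]) cube([1326, 938, 48]);
translate([493, 325, 0]) cube([40, 40, 678]);
translate([1751, 325, 0]) cube([40, 40, 678]);
translate([493, 1195, 0]) cube([40, 40, 678]);
translate([1751, 1195, 0]) cube([40, 40, 678]);
translate([533, 325, 602]) cube([1218, 40, 76]);
translate([533, 1195, 602]) cube([1218, 40, 76]);
translate([493, 365, 602]) cube([40, 830, 76]);
translate([1751, 365, 602]) cube([40, 830, 76]);


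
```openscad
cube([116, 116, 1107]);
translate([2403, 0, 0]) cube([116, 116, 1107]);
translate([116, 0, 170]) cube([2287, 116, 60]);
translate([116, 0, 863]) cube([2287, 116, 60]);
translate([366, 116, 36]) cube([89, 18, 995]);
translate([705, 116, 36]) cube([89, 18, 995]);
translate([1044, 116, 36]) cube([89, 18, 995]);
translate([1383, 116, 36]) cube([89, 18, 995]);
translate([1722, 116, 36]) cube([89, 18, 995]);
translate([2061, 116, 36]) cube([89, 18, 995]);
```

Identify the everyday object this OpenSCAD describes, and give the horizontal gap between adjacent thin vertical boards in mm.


A fence section. The picket gap is 250 mm.

Two posts, two rails, 6 pickets — a fence section. Span 2287 mm holds 6 pickets of 89 mm with 7 equal gaps: ⌊(2287 − 6·89) / 7⌋ = 250 mm.


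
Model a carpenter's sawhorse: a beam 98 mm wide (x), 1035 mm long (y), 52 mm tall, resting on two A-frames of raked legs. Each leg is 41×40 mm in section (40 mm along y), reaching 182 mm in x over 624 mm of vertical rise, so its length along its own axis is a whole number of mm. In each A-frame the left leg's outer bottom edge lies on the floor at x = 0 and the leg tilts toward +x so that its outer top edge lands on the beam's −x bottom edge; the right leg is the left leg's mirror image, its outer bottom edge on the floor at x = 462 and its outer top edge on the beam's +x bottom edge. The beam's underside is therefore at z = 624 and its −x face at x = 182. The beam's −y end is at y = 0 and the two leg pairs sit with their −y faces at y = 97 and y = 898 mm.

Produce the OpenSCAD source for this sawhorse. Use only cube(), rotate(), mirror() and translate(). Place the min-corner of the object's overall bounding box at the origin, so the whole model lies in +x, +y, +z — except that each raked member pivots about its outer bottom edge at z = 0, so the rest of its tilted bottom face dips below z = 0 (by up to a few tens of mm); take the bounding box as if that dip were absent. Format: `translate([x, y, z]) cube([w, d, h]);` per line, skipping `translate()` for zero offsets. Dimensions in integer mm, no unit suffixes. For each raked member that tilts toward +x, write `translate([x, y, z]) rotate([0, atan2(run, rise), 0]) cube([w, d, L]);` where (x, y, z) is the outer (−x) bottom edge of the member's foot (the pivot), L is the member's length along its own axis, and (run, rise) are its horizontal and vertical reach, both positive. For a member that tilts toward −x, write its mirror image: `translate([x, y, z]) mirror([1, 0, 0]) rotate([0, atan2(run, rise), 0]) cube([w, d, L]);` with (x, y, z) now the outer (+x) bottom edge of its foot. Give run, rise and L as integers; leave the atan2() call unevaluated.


translate([182, 0, 624]) cube([98, 1035, 52]);
translate([0, 97, 0]) rotate([0, atan2(182, 624), 0]) cube([41, 40, 650]);
translate([462, 97, 0]) mirror([1, 0, 0]) rotate([0, atan2(182, 624), 0]) cube([41, 40, 650]);
translate([0, 898, 0]) rotate([0, atan2(182, 624), 0]) cube([41, 40, 650]);
translate([462, 898, 0]) mirror([1, 0, 0]) rotate([0, atan2(182, 624), 0]) cube([41, 40, 650]);


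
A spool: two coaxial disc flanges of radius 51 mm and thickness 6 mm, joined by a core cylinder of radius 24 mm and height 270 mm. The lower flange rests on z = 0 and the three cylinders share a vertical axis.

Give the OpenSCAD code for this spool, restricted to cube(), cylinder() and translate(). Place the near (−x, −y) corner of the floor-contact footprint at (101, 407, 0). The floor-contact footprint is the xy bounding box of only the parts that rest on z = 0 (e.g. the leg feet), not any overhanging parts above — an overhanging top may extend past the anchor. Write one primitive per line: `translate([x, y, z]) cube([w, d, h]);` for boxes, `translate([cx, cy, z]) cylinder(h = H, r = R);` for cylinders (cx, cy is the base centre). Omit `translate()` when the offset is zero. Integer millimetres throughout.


translate([152, 458, 0]) cylinder(h = 6, r = 51);
translate([152, 458, 6]) cylinder(h = 270, r = 24);
translate([152, 458, 276]) cylinder(h = 6, r = 51);


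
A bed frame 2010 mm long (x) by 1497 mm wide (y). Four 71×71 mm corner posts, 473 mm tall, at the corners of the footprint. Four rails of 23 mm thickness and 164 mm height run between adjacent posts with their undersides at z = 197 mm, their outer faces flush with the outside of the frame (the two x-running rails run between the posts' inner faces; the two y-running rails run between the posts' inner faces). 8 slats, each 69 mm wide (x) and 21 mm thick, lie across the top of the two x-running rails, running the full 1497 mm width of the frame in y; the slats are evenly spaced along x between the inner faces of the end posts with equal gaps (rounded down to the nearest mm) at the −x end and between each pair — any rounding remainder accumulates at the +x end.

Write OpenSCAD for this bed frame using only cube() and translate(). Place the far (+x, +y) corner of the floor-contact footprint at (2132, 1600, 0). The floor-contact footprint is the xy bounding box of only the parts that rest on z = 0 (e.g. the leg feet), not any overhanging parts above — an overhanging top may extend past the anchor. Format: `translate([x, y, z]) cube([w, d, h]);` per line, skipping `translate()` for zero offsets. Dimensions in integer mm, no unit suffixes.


translate([122, 103, 0]) cube([71, 71, 473]);
translate([122, 1529, 0]) cube([71, 71, 473]);
translate([2061, 103, 0]) cube([71, 71, 473]);
translate([2061, 1529, 0]) cube([71, 71, 473]);
translate([193, 103, 197]) cube([1868, 23, 164]);
translate([193, 1577, 197]) cube([1868, 23, 164]);
translate([122, 174, 197]) cube([23, 1355, 164]);
translate([2109, 174, 197]) cube([23, 1355, 164]);
translate([339, 103, 361]) cube([69, 1497, 21]);
translate([554, 103, 361]) cube([69, 1497, 21]);
translate([769, 103, 361]) cube([69, 1497, 21]);
translate([984, 103, 361]) cube([69, 1497, 21]);
translate([1199, 103, 361]) cube([69, 1497, 21]);
translate([1414, 103, 361]) cube([69, 1497, 21]);
translate([1629, 103, 361]) cube([69, 1497, 21]);
translate([1844, 103, 361]) cube([69, 1497, 21]);


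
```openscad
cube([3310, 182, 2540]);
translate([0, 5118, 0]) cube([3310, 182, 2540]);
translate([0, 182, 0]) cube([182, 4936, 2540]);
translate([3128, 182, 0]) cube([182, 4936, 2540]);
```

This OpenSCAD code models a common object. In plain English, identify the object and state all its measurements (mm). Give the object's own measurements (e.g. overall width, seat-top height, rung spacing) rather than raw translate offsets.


The wall frame of a small rectangular building: four walls, each 2540 mm tall and 182 mm thick, enclosing a footprint 3310 mm (x) by 5300 mm (y) outside-to-outside, with no floor or roof. The front and back walls (the −y and +y sides) span the full width; the two side walls fit between them.


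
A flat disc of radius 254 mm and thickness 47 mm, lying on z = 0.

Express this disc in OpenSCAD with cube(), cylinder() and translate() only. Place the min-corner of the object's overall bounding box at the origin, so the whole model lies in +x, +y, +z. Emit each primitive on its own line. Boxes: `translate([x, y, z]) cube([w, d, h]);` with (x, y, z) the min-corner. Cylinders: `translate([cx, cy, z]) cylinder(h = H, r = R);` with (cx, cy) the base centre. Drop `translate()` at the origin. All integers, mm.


translate([254, 254, 0]) cylinder(h = 47, r = 254);


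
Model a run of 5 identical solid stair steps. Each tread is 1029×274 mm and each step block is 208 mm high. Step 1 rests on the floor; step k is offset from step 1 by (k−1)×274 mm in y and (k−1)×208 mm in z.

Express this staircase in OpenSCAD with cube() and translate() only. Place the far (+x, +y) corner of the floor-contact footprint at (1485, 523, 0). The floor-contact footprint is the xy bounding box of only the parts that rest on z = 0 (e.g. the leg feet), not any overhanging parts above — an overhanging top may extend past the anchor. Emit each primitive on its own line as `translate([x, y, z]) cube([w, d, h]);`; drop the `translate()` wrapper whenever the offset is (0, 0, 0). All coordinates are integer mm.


translate([456, 249, 0]) cube([1029, 274, 208]);
translate([456, 523, 208]) cube([1029, 274, 208]);
translate([456, 797, 416]) cube([1029, 274, 208]);
translate([456, 1071, 624]) cube([1029, 274, 208]);
translate([456, 1345, 832]) cube([1029, 274, 208]);


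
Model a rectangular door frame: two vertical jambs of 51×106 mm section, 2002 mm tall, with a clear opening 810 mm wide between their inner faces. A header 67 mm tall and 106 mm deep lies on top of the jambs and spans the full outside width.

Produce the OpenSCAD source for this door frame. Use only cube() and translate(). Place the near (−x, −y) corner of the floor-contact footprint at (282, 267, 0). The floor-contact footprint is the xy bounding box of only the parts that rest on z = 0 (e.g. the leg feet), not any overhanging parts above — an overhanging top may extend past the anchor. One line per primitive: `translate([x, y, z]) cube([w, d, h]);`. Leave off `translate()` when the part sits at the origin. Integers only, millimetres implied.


translate([282, 267, 0]) cube([51, 106, 2002]);
translate([1143, 267, 0]) cube([51, 106, 2002]);
translate([282, 267, 2002]) cube([912, 106, 67]);


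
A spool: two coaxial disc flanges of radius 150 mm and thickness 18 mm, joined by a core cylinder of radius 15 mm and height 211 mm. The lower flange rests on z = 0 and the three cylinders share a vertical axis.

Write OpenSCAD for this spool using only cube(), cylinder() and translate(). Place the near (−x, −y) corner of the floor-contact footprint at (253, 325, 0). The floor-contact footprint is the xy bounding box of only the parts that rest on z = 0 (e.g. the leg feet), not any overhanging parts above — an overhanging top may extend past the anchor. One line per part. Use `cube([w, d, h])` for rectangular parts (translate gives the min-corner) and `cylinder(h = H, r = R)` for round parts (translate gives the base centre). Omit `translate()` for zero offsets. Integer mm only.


translate([403, 475, 0]) cylinder(h = 18, r = 150);
translate([403, 475, 18]) cylinder(h = 211, r = 15);
translate([403, 475, 229]) cylinder(h = 18, r = 150);


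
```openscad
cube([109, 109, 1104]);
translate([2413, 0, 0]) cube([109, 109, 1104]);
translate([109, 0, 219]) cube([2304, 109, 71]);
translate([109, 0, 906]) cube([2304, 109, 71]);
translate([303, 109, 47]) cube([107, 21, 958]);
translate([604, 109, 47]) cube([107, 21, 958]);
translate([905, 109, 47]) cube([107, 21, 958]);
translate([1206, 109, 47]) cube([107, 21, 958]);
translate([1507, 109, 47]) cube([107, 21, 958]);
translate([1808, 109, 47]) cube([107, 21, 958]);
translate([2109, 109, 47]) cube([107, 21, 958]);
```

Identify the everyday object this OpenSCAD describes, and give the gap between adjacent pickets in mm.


A fence section. The picket gap is 194 mm.

Two posts, two rails, 7 pickets — a fence section. Span 2304 mm holds 7 pickets of 107 mm with 8 equal gaps: ⌊(2304 − 7·107) / 8⌋ = 194 mm.


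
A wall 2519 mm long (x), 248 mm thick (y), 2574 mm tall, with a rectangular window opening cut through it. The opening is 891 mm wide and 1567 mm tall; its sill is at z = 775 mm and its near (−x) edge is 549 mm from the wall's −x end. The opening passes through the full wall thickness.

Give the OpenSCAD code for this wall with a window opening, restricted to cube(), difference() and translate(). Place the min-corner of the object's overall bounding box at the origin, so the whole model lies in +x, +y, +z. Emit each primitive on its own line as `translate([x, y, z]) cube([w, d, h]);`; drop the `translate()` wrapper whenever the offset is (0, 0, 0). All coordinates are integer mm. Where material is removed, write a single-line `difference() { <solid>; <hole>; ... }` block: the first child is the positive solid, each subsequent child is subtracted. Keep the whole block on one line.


difference() { cube([2519, 248, 2574]); translate([549, 0, 775]) cube([891, 248, 1567]); }


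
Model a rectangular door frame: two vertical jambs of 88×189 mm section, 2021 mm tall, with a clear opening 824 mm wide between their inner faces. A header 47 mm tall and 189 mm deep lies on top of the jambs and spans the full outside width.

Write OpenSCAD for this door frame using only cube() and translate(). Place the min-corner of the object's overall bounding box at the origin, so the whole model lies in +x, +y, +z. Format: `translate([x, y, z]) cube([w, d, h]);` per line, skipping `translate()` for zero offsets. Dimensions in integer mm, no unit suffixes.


cube([88, 189, 2021]);
translate([912, 0, 0]) cube([88, 189, 2021]);
translate([0, 0, 2021]) cube([1000, 189, 47]);


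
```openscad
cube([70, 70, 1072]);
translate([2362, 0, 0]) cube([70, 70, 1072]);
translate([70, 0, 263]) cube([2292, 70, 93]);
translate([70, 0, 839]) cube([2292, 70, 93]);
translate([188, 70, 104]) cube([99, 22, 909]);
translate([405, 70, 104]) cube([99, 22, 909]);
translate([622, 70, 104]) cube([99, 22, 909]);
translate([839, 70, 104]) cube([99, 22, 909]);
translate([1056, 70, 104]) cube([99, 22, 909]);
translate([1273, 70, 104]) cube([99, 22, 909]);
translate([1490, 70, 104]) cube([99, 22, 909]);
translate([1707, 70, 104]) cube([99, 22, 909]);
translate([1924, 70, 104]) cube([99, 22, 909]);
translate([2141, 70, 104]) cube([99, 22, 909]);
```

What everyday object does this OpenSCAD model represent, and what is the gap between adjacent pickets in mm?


A fence section. The picket gap is 118 mm.

Two posts, two rails, 10 pickets — a fence section. Span 2292 mm holds 10 pickets of 99 mm with 11 equal gaps: ⌊(2292 − 10·99) / 11⌋ = 118 mm.


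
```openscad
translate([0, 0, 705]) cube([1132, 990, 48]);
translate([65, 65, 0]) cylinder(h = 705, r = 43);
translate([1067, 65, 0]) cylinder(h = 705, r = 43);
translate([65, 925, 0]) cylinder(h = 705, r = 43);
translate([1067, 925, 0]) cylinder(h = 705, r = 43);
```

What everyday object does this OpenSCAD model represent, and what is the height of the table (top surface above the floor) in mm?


A table. The table height is 753 mm.

A 1132×990×48 slab sits at z = 705 on four Ø86 mm round legs — a table. The top surface is at 705 + 48 = 753 mm.


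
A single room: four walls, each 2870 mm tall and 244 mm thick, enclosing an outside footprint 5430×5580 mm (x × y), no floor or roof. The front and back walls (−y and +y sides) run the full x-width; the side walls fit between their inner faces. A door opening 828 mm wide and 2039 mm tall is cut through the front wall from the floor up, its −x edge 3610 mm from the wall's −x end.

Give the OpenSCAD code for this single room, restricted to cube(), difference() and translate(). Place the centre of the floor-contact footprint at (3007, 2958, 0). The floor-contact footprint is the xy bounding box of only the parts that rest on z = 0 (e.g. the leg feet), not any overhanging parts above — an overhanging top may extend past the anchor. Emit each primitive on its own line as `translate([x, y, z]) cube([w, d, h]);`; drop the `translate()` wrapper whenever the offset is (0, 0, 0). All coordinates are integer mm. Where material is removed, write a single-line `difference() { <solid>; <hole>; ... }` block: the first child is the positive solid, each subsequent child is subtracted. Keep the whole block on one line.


difference() { translate([292, 168, 0]) cube([5430, 244, 2870]); translate([3902, 168, 0]) cube([828, 244, 2039]); }
translate([292, 5504, 0]) cube([5430, 244, 2870]);
translate([292, 412, 0]) cube([244, 5092, 2870]);
translate([5478, 412, 0]) cube([244, 5092, 2870]);


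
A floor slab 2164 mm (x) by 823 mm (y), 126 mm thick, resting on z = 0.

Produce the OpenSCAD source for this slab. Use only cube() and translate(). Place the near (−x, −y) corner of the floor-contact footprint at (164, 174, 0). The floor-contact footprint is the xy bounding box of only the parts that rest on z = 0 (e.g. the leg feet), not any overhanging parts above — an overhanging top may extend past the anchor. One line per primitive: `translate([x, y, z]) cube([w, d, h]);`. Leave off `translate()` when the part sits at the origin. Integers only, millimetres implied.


translate([164, 174, 0]) cube([2164, 823, 126]);


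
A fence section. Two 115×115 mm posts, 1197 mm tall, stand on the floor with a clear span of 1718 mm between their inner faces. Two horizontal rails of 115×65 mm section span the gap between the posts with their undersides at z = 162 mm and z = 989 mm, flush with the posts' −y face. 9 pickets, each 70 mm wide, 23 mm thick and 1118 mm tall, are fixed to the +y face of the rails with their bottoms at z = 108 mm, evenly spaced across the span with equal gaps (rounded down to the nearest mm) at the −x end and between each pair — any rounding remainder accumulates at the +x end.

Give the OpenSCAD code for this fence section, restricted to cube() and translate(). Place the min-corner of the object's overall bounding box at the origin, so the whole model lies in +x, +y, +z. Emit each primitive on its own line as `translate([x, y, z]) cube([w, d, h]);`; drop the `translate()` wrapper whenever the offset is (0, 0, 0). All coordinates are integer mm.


cube([115, 115, 1197]);
translate([1833, 0, 0]) cube([115, 115, 1197]);
translate([115, 0, 162]) cube([1718, 115, 65]);
translate([115, 0, 989]) cube([1718, 115, 65]);
translate([223, 115, 108]) cube([70, 23, 1118]);
translate([401, 115, 108]) cube([70, 23, 1118]);
translate([579, 115, 108]) cube([70, 23, 1118]);
translate([757, 115, 108]) cube([70, 23, 1118]);
translate([935, 115, 108]) cube([70, 23, 1118]);
translate([1113, 115, 108]) cube([70, 23, 1118]);
translate([1291, 115, 108]) cube([70, 23, 1118]);
translate([1469, 115, 108]) cube([70, 23, 1118]);
translate([1647, 115, 108]) cube([70, 23, 1118]);


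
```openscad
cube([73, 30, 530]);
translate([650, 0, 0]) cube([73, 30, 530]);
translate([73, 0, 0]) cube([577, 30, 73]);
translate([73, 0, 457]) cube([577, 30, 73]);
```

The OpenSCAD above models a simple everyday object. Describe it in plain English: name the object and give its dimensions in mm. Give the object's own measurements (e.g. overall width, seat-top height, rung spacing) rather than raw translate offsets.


A rectangular picture frame lying in the x–z plane (depth along y). The opening is 577 mm wide (x) by 384 mm tall (z), surrounded by a border 73 mm wide on all four sides. The frame is 30 mm deep and is made of two full-height vertical stiles with two horizontal rails fitted between them.


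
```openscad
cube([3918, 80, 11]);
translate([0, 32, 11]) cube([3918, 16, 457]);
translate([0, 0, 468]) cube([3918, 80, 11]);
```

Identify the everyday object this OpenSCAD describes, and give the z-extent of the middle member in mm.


An I-beam. The web height is 457 mm.

Two wide flanges with a thin centred web — an I-beam. Overall 479 mm minus two 11 mm flanges gives a web of 479 − 2·11 = 457 mm.


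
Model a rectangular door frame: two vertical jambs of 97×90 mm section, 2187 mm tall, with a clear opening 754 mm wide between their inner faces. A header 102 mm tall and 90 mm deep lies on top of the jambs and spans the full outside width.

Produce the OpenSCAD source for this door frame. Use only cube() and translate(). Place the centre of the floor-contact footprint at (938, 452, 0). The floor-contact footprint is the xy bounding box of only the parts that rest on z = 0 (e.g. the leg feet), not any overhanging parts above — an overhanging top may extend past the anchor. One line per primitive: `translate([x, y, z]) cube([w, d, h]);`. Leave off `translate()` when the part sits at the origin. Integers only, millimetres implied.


translate([464, 407, 0]) cube([97, 90, 2187]);
translate([1315, 407, 0]) cube([97, 90, 2187]);
translate([464, 407, 2187]) cube([948, 90, 102]);


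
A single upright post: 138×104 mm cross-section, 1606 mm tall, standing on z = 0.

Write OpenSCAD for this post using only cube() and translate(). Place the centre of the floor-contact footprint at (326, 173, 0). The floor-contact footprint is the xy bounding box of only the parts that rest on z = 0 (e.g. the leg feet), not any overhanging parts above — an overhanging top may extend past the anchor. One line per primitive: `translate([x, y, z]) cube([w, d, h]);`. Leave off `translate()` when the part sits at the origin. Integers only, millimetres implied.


translate([257, 121, 0]) cube([138, 104, 1606]);


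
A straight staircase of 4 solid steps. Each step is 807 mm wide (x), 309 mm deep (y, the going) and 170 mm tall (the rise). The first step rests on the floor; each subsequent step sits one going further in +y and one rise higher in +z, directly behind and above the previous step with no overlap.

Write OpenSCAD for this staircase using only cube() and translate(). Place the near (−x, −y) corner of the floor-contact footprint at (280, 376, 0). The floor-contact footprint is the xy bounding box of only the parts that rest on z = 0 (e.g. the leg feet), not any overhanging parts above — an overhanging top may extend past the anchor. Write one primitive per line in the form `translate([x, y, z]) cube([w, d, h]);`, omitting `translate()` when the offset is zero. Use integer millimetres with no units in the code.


translate([280, 376, 0]) cube([807, 309, 170]);
translate([280, 685, 170]) cube([807, 309, 170]);
translate([280, 994, 340]) cube([807, 309, 170]);
translate([280, 1303, 510]) cube([807, 309, 170]);


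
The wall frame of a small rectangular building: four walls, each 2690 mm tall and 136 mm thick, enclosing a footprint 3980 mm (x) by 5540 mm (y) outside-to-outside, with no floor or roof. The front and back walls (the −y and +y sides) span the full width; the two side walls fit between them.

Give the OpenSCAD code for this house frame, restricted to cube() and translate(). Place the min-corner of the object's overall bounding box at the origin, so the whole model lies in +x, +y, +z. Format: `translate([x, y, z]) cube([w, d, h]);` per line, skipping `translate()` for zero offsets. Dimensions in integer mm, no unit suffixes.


cube([3980, 136, 2690]);
translate([0, 5404, 0]) cube([3980, 136, 2690]);
translate([0, 136, 0]) cube([136, 5268, 2690]);
translate([3844, 136, 0]) cube([136, 5268, 2690]);


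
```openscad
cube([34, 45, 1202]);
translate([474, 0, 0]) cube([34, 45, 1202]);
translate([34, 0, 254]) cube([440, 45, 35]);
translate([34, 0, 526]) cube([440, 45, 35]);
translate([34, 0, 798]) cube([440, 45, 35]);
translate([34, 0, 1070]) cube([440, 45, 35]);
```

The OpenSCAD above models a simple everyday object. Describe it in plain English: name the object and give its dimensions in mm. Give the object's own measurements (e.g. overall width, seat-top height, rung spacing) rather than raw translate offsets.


A straight ladder. Two 34×45 mm vertical rails, 1202 mm tall, stand 508 mm apart (outside-to-outside) with their front faces coplanar on the −y side. 4 rungs, each 45 mm deep and 35 mm tall, span between the inner faces of the rails, front faces flush with the rails. The lowest rung's underside is at z = 254 mm and rungs are spaced 272 mm apart (underside to underside).


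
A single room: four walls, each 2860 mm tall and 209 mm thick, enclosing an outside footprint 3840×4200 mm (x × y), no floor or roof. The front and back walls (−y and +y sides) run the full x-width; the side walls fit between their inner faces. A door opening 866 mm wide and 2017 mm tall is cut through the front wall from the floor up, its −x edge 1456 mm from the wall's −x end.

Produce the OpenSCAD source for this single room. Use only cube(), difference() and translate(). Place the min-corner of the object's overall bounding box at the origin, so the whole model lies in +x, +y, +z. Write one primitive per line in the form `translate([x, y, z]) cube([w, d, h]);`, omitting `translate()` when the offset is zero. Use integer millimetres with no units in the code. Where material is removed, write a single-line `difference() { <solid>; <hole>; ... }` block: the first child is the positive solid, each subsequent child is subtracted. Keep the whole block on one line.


difference() { cube([3840, 209, 2860]); translate([1456, 0, 0]) cube([866, 209, 2017]); }
translate([0, 3991, 0]) cube([3840, 209, 2860]);
translate([0, 209, 0]) cube([209, 3782, 2860]);
translate([3631, 209, 0]) cube([209, 3782, 2860]);
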